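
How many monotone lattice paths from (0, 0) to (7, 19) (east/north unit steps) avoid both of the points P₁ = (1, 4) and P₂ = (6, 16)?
Number of paths = 211788

Inclusion–exclusion. Total paths: C(26, 7) = 657800. Through P₁: C(5, 1)·C(21, 6) = 271320. Through P₂: C(22, 6)·C(4, 1) = 298452. Since P₁ is strictly southwest of P₂, a monotone path through both must visit P₁ then P₂; paths through both = C(5, 1)·C(17, 5)·C(4, 1) = 123760. Avoid both = 657800 − 271320 − 298452 + 123760 = 211788.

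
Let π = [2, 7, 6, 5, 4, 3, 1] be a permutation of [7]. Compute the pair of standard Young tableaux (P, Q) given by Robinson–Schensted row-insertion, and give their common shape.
P = [1, 3] / [2] / [4] / [5] / [6] / [7];  Q = [1, 2] / [3] / [4] / [5] / [6] / [7];  common shape = (2, 1, 1, 1, 1, 1)

Row-insert the values π_1, π_2, … into P one at a time, bumping the leftmost entry strictly greater than the inserted value down to the next row. The recording tableau Q records, in position (i, j), the step at which that cell was added to P.
  Insert 2 (step 1): P = [2];  Q = [1]
  Insert 7 (step 2): P = [2, 7];  Q = [1, 2]
  Insert 6 (step 3): P = [2, 6] / [7];  Q = [1, 2] / [3]
  Insert 5 (step 4): P = [2, 5] / [6] / [7];  Q = [1, 2] / [3] / [4]
  Insert 4 (step 5): P = [2, 4] / [5] / [6] / [7];  Q = [1, 2] / [3] / [4] / [5]
  Insert 3 (step 6): P = [2, 3] / [4] / [5] / [6] / [7];  Q = [1, 2] / [3] / [4] / [5] / [6]
  Insert 1 (step 7): P = [1, 3] / [2] / [4] / [5] / [6] / [7];  Q = [1, 2] / [3] / [4] / [5] / [6] / [7]
Final shape: (2, 1, 1, 1, 1, 1).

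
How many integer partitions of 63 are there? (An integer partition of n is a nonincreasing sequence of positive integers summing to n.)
p(63) = 1505499

Compute p(n) via the recurrence p(n, m) = p(n, m−1) + p(n−m, m), where p(n, m) counts partitions of n with all parts ≤ m and p(n) = p(n, n). The base cases are p(0, m) = 1 and p(n, 0) = 0 for n > 0. Filling the table yields p(63) = 1505499. (Euler's pentagonal recurrence is an alternative.)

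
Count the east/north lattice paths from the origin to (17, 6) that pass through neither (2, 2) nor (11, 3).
Number of paths = 52155

Inclusion–exclusion. Total paths: C(23, 17) = 100947. Through P₁: C(4, 2)·C(19, 15) = 23256. Through P₂: C(14, 11)·C(9, 6) = 30576. Since P₁ is strictly southwest of P₂, a monotone path through both must visit P₁ then P₂; paths through both = C(4, 2)·C(10, 9)·C(9, 6) = 5040. Avoid both = 100947 − 23256 − 30576 + 5040 = 52155.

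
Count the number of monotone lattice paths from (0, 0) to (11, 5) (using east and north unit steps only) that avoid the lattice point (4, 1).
Number of paths = 2718

Total paths from (0, 0) to (11, 5): C(16, 11) = 4368. Paths through (4, 1): (paths (0, 0) → (4, 1)) × (paths (4, 1) → (11, 5)) = C(5, 4) · C(11, 7) = 5 · 330 = 1650. Avoidance count = 4368 − 1650 = 2718.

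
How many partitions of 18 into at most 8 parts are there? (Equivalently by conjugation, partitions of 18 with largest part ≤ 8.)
p(18, parts ≤ 8) = 288

Use the recurrence p(n, m) = p(n, m−1) + p(n−m, m): either the largest part is < m (count p(n, m−1)) or the largest part is exactly m (remove one copy of m, count p(n−m, m)). With p(0, ·) = 1 this gives p(18, parts ≤ 8) = 288. (By conjugating Young diagrams, this also counts partitions of 18 into at most 8 parts.)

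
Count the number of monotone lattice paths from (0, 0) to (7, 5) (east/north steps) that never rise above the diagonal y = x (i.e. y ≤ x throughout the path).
Number of paths = 297

By the reflection principle (André's argument), the number of monotone paths to (7, 5) with n ≤ m that never go above y = x is C(12, 7) − C(12, 8) = 792 − 495 = 297.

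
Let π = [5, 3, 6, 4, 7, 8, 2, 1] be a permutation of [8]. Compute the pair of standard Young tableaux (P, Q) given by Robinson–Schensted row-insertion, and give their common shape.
P = [1, 4, 7, 8] / [2, 6] / [3] / [5];  Q = [1, 3, 5, 6] / [2, 4] / [7] / [8];  common shape = (4, 2, 1, 1)

Row-insert the values π_1, π_2, … into P one at a time, bumping the leftmost entry strictly greater than the inserted value down to the next row. The recording tableau Q records, in position (i, j), the step at which that cell was added to P.
  Insert 5 (step 1): P = [5];  Q = [1]
  Insert 3 (step 2): P = [3] / [5];  Q = [1] / [2]
  Insert 6 (step 3): P = [3, 6] / [5];  Q = [1, 3] / [2]
  Insert 4 (step 4): P = [3, 4] / [5, 6];  Q = [1, 3] / [2, 4]
  Insert 7 (step 5): P = [3, 4, 7] / [5, 6];  Q = [1, 3, 5] / [2, 4]
  Insert 8 (step 6): P = [3, 4, 7, 8] / [5, 6];  Q = [1, 3, 5, 6] / [2, 4]
  Insert 2 (step 7): P = [2, 4, 7, 8] / [3, 6] / [5];  Q = [1, 3, 5, 6] / [2, 4] / [7]
  Insert 1 (step 8): P = [1, 4, 7, 8] / [2, 6] / [3] / [5];  Q = [1, 3, 5, 6] / [2, 4] / [7] / [8]
Final shape: (4, 2, 1, 1).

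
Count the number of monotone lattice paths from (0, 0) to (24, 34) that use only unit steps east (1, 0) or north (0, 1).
Number of paths = 12832205713993575

A monotone lattice path from (0, 0) to (24, 34) consists of 24 east steps and 34 north steps in some order, so it is determined by which 24 of the 58 steps are east. The count is C(58, 24) = 12832205713993575.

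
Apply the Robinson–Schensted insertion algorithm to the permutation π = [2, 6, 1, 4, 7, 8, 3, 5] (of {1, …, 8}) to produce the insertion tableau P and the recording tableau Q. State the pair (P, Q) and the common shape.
P = [1, 3, 5, 8] / [2, 4, 7] / [6];  Q = [1, 2, 5, 6] / [3, 4, 8] / [7];  common shape = (4, 3, 1)

Row-insert the values π_1, π_2, … into P one at a time, bumping the leftmost entry strictly greater than the inserted value down to the next row. The recording tableau Q records, in position (i, j), the step at which that cell was added to P.
  Insert 2 (step 1): P = [2];  Q = [1]
  Insert 6 (step 2): P = [2, 6];  Q = [1, 2]
  Insert 1 (step 3): P = [1, 6] / [2];  Q = [1, 2] / [3]
  Insert 4 (step 4): P = [1, 4] / [2, 6];  Q = [1, 2] / [3, 4]
  Insert 7 (step 5): P = [1, 4, 7] / [2, 6];  Q = [1, 2, 5] / [3, 4]
  Insert 8 (step 6): P = [1, 4, 7, 8] / [2, 6];  Q = [1, 2, 5, 6] / [3, 4]
  Insert 3 (step 7): P = [1, 3, 7, 8] / [2, 4] / [6];  Q = [1, 2, 5, 6] / [3, 4] / [7]
  Insert 5 (step 8): P = [1, 3, 5, 8] / [2, 4, 7] / [6];  Q = [1, 2, 5, 6] / [3, 4, 8] / [7]
Final shape: (4, 3, 1).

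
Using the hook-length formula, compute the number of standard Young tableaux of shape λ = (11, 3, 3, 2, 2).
# SYT of shape (11, 3, 3, 2, 2) = 38093328

Hook-length formula: f^λ = n! / Π hook(c), product over all cells c of the Young diagram. For λ = (11, 3, 3, 2, 2), n = 21 boxes. Hook lengths by row (left-to-right, top-to-bottom): [15, 14, 11, 8, 7, 6, 5, 4, 3, 2, 1]; [6, 5, 2]; [5, 4, 1]; [3, 2]; [2, 1]. Product of hooks = 1341204480000. So f^λ = 21! / 1341204480000 = 51090942171709440000 / 1341204480000 = 38093328.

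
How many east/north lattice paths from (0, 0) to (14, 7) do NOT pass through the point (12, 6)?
Number of paths = 60588

Total paths from (0, 0) to (14, 7): C(21, 14) = 116280. Paths through (12, 6): (paths (0, 0) → (12, 6)) × (paths (12, 6) → (14, 7)) = C(18, 12) · C(3, 2) = 18564 · 3 = 55692. Avoidance count = 116280 − 55692 = 60588.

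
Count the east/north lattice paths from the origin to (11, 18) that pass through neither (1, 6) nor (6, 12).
Number of paths = 22988308

Inclusion–exclusion. Total paths: C(29, 11) = 34597290. Through P₁: C(7, 1)·C(22, 10) = 4526522. Through P₂: C(18, 6)·C(11, 5) = 8576568. Since P₁ is strictly southwest of P₂, a monotone path through both must visit P₁ then P₂; paths through both = C(7, 1)·C(11, 5)·C(11, 5) = 1494108. Avoid both = 34597290 − 4526522 − 8576568 + 1494108 = 22988308.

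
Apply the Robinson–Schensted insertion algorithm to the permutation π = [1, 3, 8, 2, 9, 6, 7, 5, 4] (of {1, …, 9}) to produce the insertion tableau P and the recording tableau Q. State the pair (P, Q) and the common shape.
P = [1, 2, 4, 7] / [3, 5, 9] / [6] / [8];  Q = [1, 2, 3, 5] / [4, 6, 7] / [8] / [9];  common shape = (4, 3, 1, 1)

Row-insert the values π_1, π_2, … into P one at a time, bumping the leftmost entry strictly greater than the inserted value down to the next row. The recording tableau Q records, in position (i, j), the step at which that cell was added to P.
  Insert 1 (step 1): P = [1];  Q = [1]
  Insert 3 (step 2): P = [1, 3];  Q = [1, 2]
  Insert 8 (step 3): P = [1, 3, 8];  Q = [1, 2, 3]
  Insert 2 (step 4): P = [1, 2, 8] / [3];  Q = [1, 2, 3] / [4]
  Insert 9 (step 5): P = [1, 2, 8, 9] / [3];  Q = [1, 2, 3, 5] / [4]
  Insert 6 (step 6): P = [1, 2, 6, 9] / [3, 8];  Q = [1, 2, 3, 5] / [4, 6]
  Insert 7 (step 7): P = [1, 2, 6, 7] / [3, 8, 9];  Q = [1, 2, 3, 5] / [4, 6, 7]
  Insert 5 (step 8): P = [1, 2, 5, 7] / [3, 6, 9] / [8];  Q = [1, 2, 3, 5] / [4, 6, 7] / [8]
  Insert 4 (step 9): P = [1, 2, 4, 7] / [3, 5, 9] / [6] / [8];  Q = [1, 2, 3, 5] / [4, 6, 7] / [8] / [9]
Final shape: (4, 3, 1, 1).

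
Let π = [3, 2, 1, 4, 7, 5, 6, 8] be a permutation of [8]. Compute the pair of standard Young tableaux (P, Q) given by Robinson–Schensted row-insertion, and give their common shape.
P = [1, 4, 5, 6, 8] / [2, 7] / [3];  Q = [1, 4, 5, 7, 8] / [2, 6] / [3];  common shape = (5, 2, 1)

Row-insert the values π_1, π_2, … into P one at a time, bumping the leftmost entry strictly greater than the inserted value down to the next row. The recording tableau Q records, in position (i, j), the step at which that cell was added to P.
  Insert 3 (step 1): P = [3];  Q = [1]
  Insert 2 (step 2): P = [2] / [3];  Q = [1] / [2]
  Insert 1 (step 3): P = [1] / [2] / [3];  Q = [1] / [2] / [3]
  Insert 4 (step 4): P = [1, 4] / [2] / [3];  Q = [1, 4] / [2] / [3]
  Insert 7 (step 5): P = [1, 4, 7] / [2] / [3];  Q = [1, 4, 5] / [2] / [3]
  Insert 5 (step 6): P = [1, 4, 5] / [2, 7] / [3];  Q = [1, 4, 5] / [2, 6] / [3]
  Insert 6 (step 7): P = [1, 4, 5, 6] / [2, 7] / [3];  Q = [1, 4, 5, 7] / [2, 6] / [3]
  Insert 8 (step 8): P = [1, 4, 5, 6, 8] / [2, 7] / [3];  Q = [1, 4, 5, 7, 8] / [2, 6] / [3]
Final shape: (5, 2, 1).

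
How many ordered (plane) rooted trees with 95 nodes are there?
C_94 = 239993345518077005168915776623476723006280827488229600

These ordered rooted trees are counted by the Catalan number C_n = (1/(n + 1)) · C(2n, n). For n = 94: C_94 = (1/95) · C(188, 94) = 22799367824217315491046998779230288685596678611381812000/95 = 239993345518077005168915776623476723006280827488229600.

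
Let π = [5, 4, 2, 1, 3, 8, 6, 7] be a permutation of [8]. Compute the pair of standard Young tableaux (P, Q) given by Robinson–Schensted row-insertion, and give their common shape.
P = [1, 3, 6, 7] / [2, 8] / [4] / [5];  Q = [1, 5, 6, 8] / [2, 7] / [3] / [4];  common shape = (4, 2, 1, 1)

Row-insert the values π_1, π_2, … into P one at a time, bumping the leftmost entry strictly greater than the inserted value down to the next row. The recording tableau Q records, in position (i, j), the step at which that cell was added to P.
  Insert 5 (step 1): P = [5];  Q = [1]
  Insert 4 (step 2): P = [4] / [5];  Q = [1] / [2]
  Insert 2 (step 3): P = [2] / [4] / [5];  Q = [1] / [2] / [3]
  Insert 1 (step 4): P = [1] / [2] / [4] / [5];  Q = [1] / [2] / [3] / [4]
  Insert 3 (step 5): P = [1, 3] / [2] / [4] / [5];  Q = [1, 5] / [2] / [3] / [4]
  Insert 8 (step 6): P = [1, 3, 8] / [2] / [4] / [5];  Q = [1, 5, 6] / [2] / [3] / [4]
  Insert 6 (step 7): P = [1, 3, 6] / [2, 8] / [4] / [5];  Q = [1, 5, 6] / [2, 7] / [3] / [4]
  Insert 7 (step 8): P = [1, 3, 6, 7] / [2, 8] / [4] / [5];  Q = [1, 5, 6, 8] / [2, 7] / [3] / [4]
Final shape: (4, 2, 1, 1).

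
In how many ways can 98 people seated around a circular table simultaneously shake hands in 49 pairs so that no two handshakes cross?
C_49 = 509552245179617138054608572

These noncrossing handshakes are counted by the Catalan number C_n = (1/(n + 1)) · C(2n, n). For n = 49: C_49 = (1/50) · C(98, 49) = 25477612258980856902730428600/50 = 509552245179617138054608572.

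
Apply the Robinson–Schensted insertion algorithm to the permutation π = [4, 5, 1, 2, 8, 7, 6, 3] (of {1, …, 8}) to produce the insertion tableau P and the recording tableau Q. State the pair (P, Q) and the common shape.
P = [1, 2, 3] / [4, 5, 6] / [7] / [8];  Q = [1, 2, 5] / [3, 4, 6] / [7] / [8];  common shape = (3, 3, 1, 1)

Row-insert the values π_1, π_2, … into P one at a time, bumping the leftmost entry strictly greater than the inserted value down to the next row. The recording tableau Q records, in position (i, j), the step at which that cell was added to P.
  Insert 4 (step 1): P = [4];  Q = [1]
  Insert 5 (step 2): P = [4, 5];  Q = [1, 2]
  Insert 1 (step 3): P = [1, 5] / [4];  Q = [1, 2] / [3]
  Insert 2 (step 4): P = [1, 2] / [4, 5];  Q = [1, 2] / [3, 4]
  Insert 8 (step 5): P = [1, 2, 8] / [4, 5];  Q = [1, 2, 5] / [3, 4]
  Insert 7 (step 6): P = [1, 2, 7] / [4, 5, 8];  Q = [1, 2, 5] / [3, 4, 6]
  Insert 6 (step 7): P = [1, 2, 6] / [4, 5, 7] / [8];  Q = [1, 2, 5] / [3, 4, 6] / [7]
  Insert 3 (step 8): P = [1, 2, 3] / [4, 5, 6] / [7] / [8];  Q = [1, 2, 5] / [3, 4, 6] / [7] / [8]
Final shape: (3, 3, 1, 1).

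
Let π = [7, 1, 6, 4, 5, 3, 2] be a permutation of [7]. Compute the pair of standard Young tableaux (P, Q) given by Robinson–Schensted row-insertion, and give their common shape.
P = [1, 2, 5] / [3] / [4] / [6] / [7];  Q = [1, 3, 5] / [2] / [4] / [6] / [7];  common shape = (3, 1, 1, 1, 1)

Row-insert the values π_1, π_2, … into P one at a time, bumping the leftmost entry strictly greater than the inserted value down to the next row. The recording tableau Q records, in position (i, j), the step at which that cell was added to P.
  Insert 7 (step 1): P = [7];  Q = [1]
  Insert 1 (step 2): P = [1] / [7];  Q = [1] / [2]
  Insert 6 (step 3): P = [1, 6] / [7];  Q = [1, 3] / [2]
  Insert 4 (step 4): P = [1, 4] / [6] / [7];  Q = [1, 3] / [2] / [4]
  Insert 5 (step 5): P = [1, 4, 5] / [6] / [7];  Q = [1, 3, 5] / [2] / [4]
  Insert 3 (step 6): P = [1, 3, 5] / [4] / [6] / [7];  Q = [1, 3, 5] / [2] / [4] / [6]
  Insert 2 (step 7): P = [1, 2, 5] / [3] / [4] / [6] / [7];  Q = [1, 3, 5] / [2] / [4] / [6] / [7]
Final shape: (3, 1, 1, 1, 1).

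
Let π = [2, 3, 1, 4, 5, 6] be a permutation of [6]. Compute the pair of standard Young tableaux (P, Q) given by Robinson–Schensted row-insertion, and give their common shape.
P = [1, 3, 4, 5, 6] / [2];  Q = [1, 2, 4, 5, 6] / [3];  common shape = (5, 1)

Row-insert the values π_1, π_2, … into P one at a time, bumping the leftmost entry strictly greater than the inserted value down to the next row. The recording tableau Q records, in position (i, j), the step at which that cell was added to P.
  Insert 2 (step 1): P = [2];  Q = [1]
  Insert 3 (step 2): P = [2, 3];  Q = [1, 2]
  Insert 1 (step 3): P = [1, 3] / [2];  Q = [1, 2] / [3]
  Insert 4 (step 4): P = [1, 3, 4] / [2];  Q = [1, 2, 4] / [3]
  Insert 5 (step 5): P = [1, 3, 4, 5] / [2];  Q = [1, 2, 4, 5] / [3]
  Insert 6 (step 6): P = [1, 3, 4, 5, 6] / [2];  Q = [1, 2, 4, 5, 6] / [3]
Final shape: (5, 1).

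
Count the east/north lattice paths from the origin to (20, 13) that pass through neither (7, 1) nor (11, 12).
Number of paths = 518152460

Inclusion–exclusion. Total paths: C(33, 20) = 573166440. Through P₁: C(8, 7)·C(25, 13) = 41602400. Through P₂: C(23, 11)·C(10, 9) = 13520780. Since P₁ is strictly southwest of P₂, a monotone path through both must visit P₁ then P₂; paths through both = C(8, 7)·C(15, 4)·C(10, 9) = 109200. Avoid both = 573166440 − 41602400 − 13520780 + 109200 = 518152460.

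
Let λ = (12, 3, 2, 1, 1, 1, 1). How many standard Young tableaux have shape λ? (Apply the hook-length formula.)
# SYT of shape (12, 3, 2, 1, 1, 1, 1) = 15827000

Hook-length formula: f^λ = n! / Π hook(c), product over all cells c of the Young diagram. For λ = (12, 3, 2, 1, 1, 1, 1), n = 21 boxes. Hook lengths by row (left-to-right, top-to-bottom): [18, 13, 11, 9, 8, 7, 6, 5, 4, 3, 2, 1]; [8, 3, 1]; [6, 1]; [4]; [3]; [2]; [1]. Product of hooks = 3228087582720. So f^λ = 21! / 3228087582720 = 51090942171709440000 / 3228087582720 = 15827000.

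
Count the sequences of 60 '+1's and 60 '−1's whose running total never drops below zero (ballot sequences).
C_60 = 1583850964596120042686772779038896

These ballot sequences are counted by the Catalan number C_n = (1/(n + 1)) · C(2n, n). For n = 60: C_60 = (1/61) · C(120, 60) = 96614908840363322603893139521372656/61 = 1583850964596120042686772779038896.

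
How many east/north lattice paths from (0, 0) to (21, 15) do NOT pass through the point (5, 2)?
Number of paths = 4142760345

Total paths from (0, 0) to (21, 15): C(36, 21) = 5567902560. Paths through (5, 2): (paths (0, 0) → (5, 2)) × (paths (5, 2) → (21, 15)) = C(7, 5) · C(29, 16) = 21 · 67863915 = 1425142215. Avoidance count = 5567902560 − 1425142215 = 4142760345.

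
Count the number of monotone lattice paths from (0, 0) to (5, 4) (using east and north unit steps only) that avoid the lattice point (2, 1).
Number of paths = 66

Total paths from (0, 0) to (5, 4): C(9, 5) = 126. Paths through (2, 1): (paths (0, 0) → (2, 1)) × (paths (2, 1) → (5, 4)) = C(3, 2) · C(6, 3) = 3 · 20 = 60. Avoidance count = 126 − 60 = 66.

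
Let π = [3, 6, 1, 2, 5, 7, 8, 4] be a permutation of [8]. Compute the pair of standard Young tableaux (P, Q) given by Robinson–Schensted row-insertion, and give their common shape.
P = [1, 2, 4, 7, 8] / [3, 5] / [6];  Q = [1, 2, 5, 6, 7] / [3, 4] / [8];  common shape = (5, 2, 1)

Row-insert the values π_1, π_2, … into P one at a time, bumping the leftmost entry strictly greater than the inserted value down to the next row. The recording tableau Q records, in position (i, j), the step at which that cell was added to P.
  Insert 3 (step 1): P = [3];  Q = [1]
  Insert 6 (step 2): P = [3, 6];  Q = [1, 2]
  Insert 1 (step 3): P = [1, 6] / [3];  Q = [1, 2] / [3]
  Insert 2 (step 4): P = [1, 2] / [3, 6];  Q = [1, 2] / [3, 4]
  Insert 5 (step 5): P = [1, 2, 5] / [3, 6];  Q = [1, 2, 5] / [3, 4]
  Insert 7 (step 6): P = [1, 2, 5, 7] / [3, 6];  Q = [1, 2, 5, 6] / [3, 4]
  Insert 8 (step 7): P = [1, 2, 5, 7, 8] / [3, 6];  Q = [1, 2, 5, 6, 7] / [3, 4]
  Insert 4 (step 8): P = [1, 2, 4, 7, 8] / [3, 5] / [6];  Q = [1, 2, 5, 6, 7] / [3, 4] / [8]
Final shape: (5, 2, 1).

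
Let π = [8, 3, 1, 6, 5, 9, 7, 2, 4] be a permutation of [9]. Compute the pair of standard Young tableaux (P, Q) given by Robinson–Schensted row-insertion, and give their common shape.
P = [1, 2, 4] / [3, 5, 7] / [6, 9] / [8];  Q = [1, 4, 6] / [2, 5, 7] / [3, 9] / [8];  common shape = (3, 3, 2, 1)

Row-insert the values π_1, π_2, … into P one at a time, bumping the leftmost entry strictly greater than the inserted value down to the next row. The recording tableau Q records, in position (i, j), the step at which that cell was added to P.
  Insert 8 (step 1): P = [8];  Q = [1]
  Insert 3 (step 2): P = [3] / [8];  Q = [1] / [2]
  Insert 1 (step 3): P = [1] / [3] / [8];  Q = [1] / [2] / [3]
  Insert 6 (step 4): P = [1, 6] / [3] / [8];  Q = [1, 4] / [2] / [3]
  Insert 5 (step 5): P = [1, 5] / [3, 6] / [8];  Q = [1, 4] / [2, 5] / [3]
  Insert 9 (step 6): P = [1, 5, 9] / [3, 6] / [8];  Q = [1, 4, 6] / [2, 5] / [3]
  Insert 7 (step 7): P = [1, 5, 7] / [3, 6, 9] / [8];  Q = [1, 4, 6] / [2, 5, 7] / [3]
  Insert 2 (step 8): P = [1, 2, 7] / [3, 5, 9] / [6] / [8];  Q = [1, 4, 6] / [2, 5, 7] / [3] / [8]
  Insert 4 (step 9): P = [1, 2, 4] / [3, 5, 7] / [6, 9] / [8];  Q = [1, 4, 6] / [2, 5, 7] / [3, 9] / [8]
Final shape: (3, 3, 2, 1).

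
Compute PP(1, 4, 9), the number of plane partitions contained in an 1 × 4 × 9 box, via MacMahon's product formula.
PP(1, 4, 9) = 715

Evaluate the triple product over i = 1..1, j = 1..4, k = 1..9. The factors are (2/1) · (3/2) · (4/3) · (5/4) · (6/5) · (7/6) · (8/7) · (9/8) · … (36 factors total). The numerators and denominators telescope so the product is an integer; carrying out the multiplication exactly gives PP(1, 4, 9) = 715.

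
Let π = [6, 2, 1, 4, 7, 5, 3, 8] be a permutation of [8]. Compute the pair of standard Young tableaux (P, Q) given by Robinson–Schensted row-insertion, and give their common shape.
P = [1, 3, 5, 8] / [2, 4] / [6, 7];  Q = [1, 4, 5, 8] / [2, 6] / [3, 7];  common shape = (4, 2, 2)

Row-insert the values π_1, π_2, … into P one at a time, bumping the leftmost entry strictly greater than the inserted value down to the next row. The recording tableau Q records, in position (i, j), the step at which that cell was added to P.
  Insert 6 (step 1): P = [6];  Q = [1]
  Insert 2 (step 2): P = [2] / [6];  Q = [1] / [2]
  Insert 1 (step 3): P = [1] / [2] / [6];  Q = [1] / [2] / [3]
  Insert 4 (step 4): P = [1, 4] / [2] / [6];  Q = [1, 4] / [2] / [3]
  Insert 7 (step 5): P = [1, 4, 7] / [2] / [6];  Q = [1, 4, 5] / [2] / [3]
  Insert 5 (step 6): P = [1, 4, 5] / [2, 7] / [6];  Q = [1, 4, 5] / [2, 6] / [3]
  Insert 3 (step 7): P = [1, 3, 5] / [2, 4] / [6, 7];  Q = [1, 4, 5] / [2, 6] / [3, 7]
  Insert 8 (step 8): P = [1, 3, 5, 8] / [2, 4] / [6, 7];  Q = [1, 4, 5, 8] / [2, 6] / [3, 7]
Final shape: (4, 2, 2).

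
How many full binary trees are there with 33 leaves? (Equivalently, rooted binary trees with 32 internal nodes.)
C_32 = 55534064877048198

These full binary trees are counted by the Catalan number C_n = (1/(n + 1)) · C(2n, n). For n = 32: C_32 = (1/33) · C(64, 32) = 1832624140942590534/33 = 55534064877048198.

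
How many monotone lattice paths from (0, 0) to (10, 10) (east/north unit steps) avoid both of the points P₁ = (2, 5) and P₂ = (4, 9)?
Number of paths = 154929

Inclusion–exclusion. Total paths: C(20, 10) = 184756. Through P₁: C(7, 2)·C(13, 8) = 27027. Through P₂: C(13, 4)·C(7, 6) = 5005. Since P₁ is strictly southwest of P₂, a monotone path through both must visit P₁ then P₂; paths through both = C(7, 2)·C(6, 2)·C(7, 6) = 2205. Avoid both = 184756 − 27027 − 5005 + 2205 = 154929.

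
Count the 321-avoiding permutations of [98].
C_98 = 57743358069601357782187700608042856334020731624756611000

These 321-avoiding permutations are counted by the Catalan number C_n = (1/(n + 1)) · C(2n, n). For n = 98: C_98 = (1/99) · C(196, 98) = 5716592448890534420436582360196242777068052430850904489000/99 = 57743358069601357782187700608042856334020731624756611000.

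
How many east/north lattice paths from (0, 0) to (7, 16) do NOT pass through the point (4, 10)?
Number of paths = 161073

Total paths from (0, 0) to (7, 16): C(23, 7) = 245157. Paths through (4, 10): (paths (0, 0) → (4, 10)) × (paths (4, 10) → (7, 16)) = C(14, 4) · C(9, 3) = 1001 · 84 = 84084. Avoidance count = 245157 − 84084 = 161073.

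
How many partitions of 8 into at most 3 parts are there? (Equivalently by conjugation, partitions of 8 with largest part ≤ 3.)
p(8, parts ≤ 3) = 10

Partitions of 8 with all parts ≤ 3: 3+3+2, 3+3+1+1, 3+2+2+1, 3+2+1+1+1, 3+1+1+1+1+1, 2+2+2+2, 2+2+2+1+1, 2+2+1+1+1+1, 2+1+1+1+1+1+1, 1+1+1+1+1+1+1+1. Count = 10.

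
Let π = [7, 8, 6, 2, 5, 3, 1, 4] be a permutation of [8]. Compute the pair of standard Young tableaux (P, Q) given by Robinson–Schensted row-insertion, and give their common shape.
P = [1, 3, 4] / [2, 8] / [5] / [6] / [7];  Q = [1, 2, 8] / [3, 5] / [4] / [6] / [7];  common shape = (3, 2, 1, 1, 1)

Row-insert the values π_1, π_2, … into P one at a time, bumping the leftmost entry strictly greater than the inserted value down to the next row. The recording tableau Q records, in position (i, j), the step at which that cell was added to P.
  Insert 7 (step 1): P = [7];  Q = [1]
  Insert 8 (step 2): P = [7, 8];  Q = [1, 2]
  Insert 6 (step 3): P = [6, 8] / [7];  Q = [1, 2] / [3]
  Insert 2 (step 4): P = [2, 8] / [6] / [7];  Q = [1, 2] / [3] / [4]
  Insert 5 (step 5): P = [2, 5] / [6, 8] / [7];  Q = [1, 2] / [3, 5] / [4]
  Insert 3 (step 6): P = [2, 3] / [5, 8] / [6] / [7];  Q = [1, 2] / [3, 5] / [4] / [6]
  Insert 1 (step 7): P = [1, 3] / [2, 8] / [5] / [6] / [7];  Q = [1, 2] / [3, 5] / [4] / [6] / [7]
  Insert 4 (step 8): P = [1, 3, 4] / [2, 8] / [5] / [6] / [7];  Q = [1, 2, 8] / [3, 5] / [4] / [6] / [7]
Final shape: (3, 2, 1, 1, 1).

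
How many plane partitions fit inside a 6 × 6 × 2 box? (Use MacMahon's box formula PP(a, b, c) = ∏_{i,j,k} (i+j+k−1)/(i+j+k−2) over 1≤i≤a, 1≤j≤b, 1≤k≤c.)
PP(6, 6, 2) = 226512

Evaluate the triple product over i = 1..6, j = 1..6, k = 1..2. The factors are (2/1) · (3/2) · (3/2) · (4/3) · (4/3) · (5/4) · (5/4) · (6/5) · … (72 factors total). The numerators and denominators telescope so the product is an integer; carrying out the multiplication exactly gives PP(6, 6, 2) = 226512.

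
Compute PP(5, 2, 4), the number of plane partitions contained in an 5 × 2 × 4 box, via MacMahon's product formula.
PP(5, 2, 4) = 5292

Evaluate the triple product over i = 1..5, j = 1..2, k = 1..4. The factors are (2/1) · (3/2) · (4/3) · (5/4) · (3/2) · (4/3) · (5/4) · (6/5) · … (40 factors total). The numerators and denominators telescope so the product is an integer; carrying out the multiplication exactly gives PP(5, 2, 4) = 5292.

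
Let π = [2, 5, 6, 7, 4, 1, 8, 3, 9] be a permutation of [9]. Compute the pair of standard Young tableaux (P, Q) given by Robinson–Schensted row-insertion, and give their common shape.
P = [1, 3, 6, 7, 8, 9] / [2, 4] / [5];  Q = [1, 2, 3, 4, 7, 9] / [5, 8] / [6];  common shape = (6, 2, 1)

Row-insert the values π_1, π_2, … into P one at a time, bumping the leftmost entry strictly greater than the inserted value down to the next row. The recording tableau Q records, in position (i, j), the step at which that cell was added to P.
  Insert 2 (step 1): P = [2];  Q = [1]
  Insert 5 (step 2): P = [2, 5];  Q = [1, 2]
  Insert 6 (step 3): P = [2, 5, 6];  Q = [1, 2, 3]
  Insert 7 (step 4): P = [2, 5, 6, 7];  Q = [1, 2, 3, 4]
  Insert 4 (step 5): P = [2, 4, 6, 7] / [5];  Q = [1, 2, 3, 4] / [5]
  Insert 1 (step 6): P = [1, 4, 6, 7] / [2] / [5];  Q = [1, 2, 3, 4] / [5] / [6]
  Insert 8 (step 7): P = [1, 4, 6, 7, 8] / [2] / [5];  Q = [1, 2, 3, 4, 7] / [5] / [6]
  Insert 3 (step 8): P = [1, 3, 6, 7, 8] / [2, 4] / [5];  Q = [1, 2, 3, 4, 7] / [5, 8] / [6]
  Insert 9 (step 9): P = [1, 3, 6, 7, 8, 9] / [2, 4] / [5];  Q = [1, 2, 3, 4, 7, 9] / [5, 8] / [6]
Final shape: (6, 2, 1).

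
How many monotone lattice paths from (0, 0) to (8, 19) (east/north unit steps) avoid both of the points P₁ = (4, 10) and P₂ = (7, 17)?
Number of paths = 826408

Inclusion–exclusion. Total paths: C(27, 8) = 2220075. Through P₁: C(14, 4)·C(13, 4) = 715715. Through P₂: C(24, 7)·C(3, 1) = 1038312. Since P₁ is strictly southwest of P₂, a monotone path through both must visit P₁ then P₂; paths through both = C(14, 4)·C(10, 3)·C(3, 1) = 360360. Avoid both = 2220075 − 715715 − 1038312 + 360360 = 826408.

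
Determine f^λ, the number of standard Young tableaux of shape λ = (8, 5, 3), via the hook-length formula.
# SYT of shape (8, 5, 3) = 112112

Hook-length formula: f^λ = n! / Π hook(c), product over all cells c of the Young diagram. For λ = (8, 5, 3), n = 16 boxes. Hook lengths by row (left-to-right, top-to-bottom): [10, 9, 8, 6, 5, 3, 2, 1]; [6, 5, 4, 2, 1]; [3, 2, 1]. Product of hooks = 186624000. So f^λ = 16! / 186624000 = 20922789888000 / 186624000 = 112112.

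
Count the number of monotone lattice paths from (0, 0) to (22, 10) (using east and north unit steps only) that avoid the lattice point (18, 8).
Number of paths = 41078115

Total paths from (0, 0) to (22, 10): C(32, 22) = 64512240. Paths through (18, 8): (paths (0, 0) → (18, 8)) × (paths (18, 8) → (22, 10)) = C(26, 18) · C(6, 4) = 1562275 · 15 = 23434125. Avoidance count = 64512240 − 23434125 = 41078115.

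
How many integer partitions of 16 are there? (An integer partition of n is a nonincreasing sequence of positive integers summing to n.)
p(16) = 231

Compute p(n) via the recurrence p(n, m) = p(n, m−1) + p(n−m, m), where p(n, m) counts partitions of n with all parts ≤ m and p(n) = p(n, n). The base cases are p(0, m) = 1 and p(n, 0) = 0 for n > 0. Filling the table yields p(16) = 231. (Euler's pentagonal recurrence is an alternative.)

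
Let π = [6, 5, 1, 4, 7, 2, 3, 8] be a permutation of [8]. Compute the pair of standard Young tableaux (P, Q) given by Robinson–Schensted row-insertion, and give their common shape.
P = [1, 2, 3, 8] / [4, 7] / [5] / [6];  Q = [1, 4, 5, 8] / [2, 7] / [3] / [6];  common shape = (4, 2, 1, 1)

Row-insert the values π_1, π_2, … into P one at a time, bumping the leftmost entry strictly greater than the inserted value down to the next row. The recording tableau Q records, in position (i, j), the step at which that cell was added to P.
  Insert 6 (step 1): P = [6];  Q = [1]
  Insert 5 (step 2): P = [5] / [6];  Q = [1] / [2]
  Insert 1 (step 3): P = [1] / [5] / [6];  Q = [1] / [2] / [3]
  Insert 4 (step 4): P = [1, 4] / [5] / [6];  Q = [1, 4] / [2] / [3]
  Insert 7 (step 5): P = [1, 4, 7] / [5] / [6];  Q = [1, 4, 5] / [2] / [3]
  Insert 2 (step 6): P = [1, 2, 7] / [4] / [5] / [6];  Q = [1, 4, 5] / [2] / [3] / [6]
  Insert 3 (step 7): P = [1, 2, 3] / [4, 7] / [5] / [6];  Q = [1, 4, 5] / [2, 7] / [3] / [6]
  Insert 8 (step 8): P = [1, 2, 3, 8] / [4, 7] / [5] / [6];  Q = [1, 4, 5, 8] / [2, 7] / [3] / [6]
Final shape: (4, 2, 1, 1).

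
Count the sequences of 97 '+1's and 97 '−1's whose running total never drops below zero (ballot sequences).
C_97 = 14657929356129575437016877846657032761712954950899755100

These ballot sequences are counted by the Catalan number C_n = (1/(n + 1)) · C(2n, n). For n = 97: C_97 = (1/98) · C(194, 97) = 1436477076900698392827654028972389210647869585188175999800/98 = 14657929356129575437016877846657032761712954950899755100.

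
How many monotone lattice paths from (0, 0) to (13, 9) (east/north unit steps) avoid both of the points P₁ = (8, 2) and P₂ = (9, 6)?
Number of paths = 294480

Inclusion–exclusion. Total paths: C(22, 13) = 497420. Through P₁: C(10, 8)·C(12, 5) = 35640. Through P₂: C(15, 9)·C(7, 4) = 175175. Since P₁ is strictly southwest of P₂, a monotone path through both must visit P₁ then P₂; paths through both = C(10, 8)·C(5, 1)·C(7, 4) = 7875. Avoid both = 497420 − 35640 − 175175 + 7875 = 294480.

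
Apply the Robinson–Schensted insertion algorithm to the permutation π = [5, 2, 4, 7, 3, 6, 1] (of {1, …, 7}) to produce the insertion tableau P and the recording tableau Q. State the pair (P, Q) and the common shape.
P = [1, 3, 6] / [2, 7] / [4] / [5];  Q = [1, 3, 4] / [2, 6] / [5] / [7];  common shape = (3, 2, 1, 1)

Row-insert the values π_1, π_2, … into P one at a time, bumping the leftmost entry strictly greater than the inserted value down to the next row. The recording tableau Q records, in position (i, j), the step at which that cell was added to P.
  Insert 5 (step 1): P = [5];  Q = [1]
  Insert 2 (step 2): P = [2] / [5];  Q = [1] / [2]
  Insert 4 (step 3): P = [2, 4] / [5];  Q = [1, 3] / [2]
  Insert 7 (step 4): P = [2, 4, 7] / [5];  Q = [1, 3, 4] / [2]
  Insert 3 (step 5): P = [2, 3, 7] / [4] / [5];  Q = [1, 3, 4] / [2] / [5]
  Insert 6 (step 6): P = [2, 3, 6] / [4, 7] / [5];  Q = [1, 3, 4] / [2, 6] / [5]
  Insert 1 (step 7): P = [1, 3, 6] / [2, 7] / [4] / [5];  Q = [1, 3, 4] / [2, 6] / [5] / [7]
Final shape: (3, 2, 1, 1).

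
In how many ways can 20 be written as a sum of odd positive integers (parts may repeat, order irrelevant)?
p_odd(20) = 64

Enumerate partitions using only odd parts via the recurrence o(n, m) = o(n, m−2) + o(n−m, m) over odd m, starting from the largest odd part ≤ n. This gives p_odd(20) = 64. (Euler's theorem: equals the count of distinct-part partitions.)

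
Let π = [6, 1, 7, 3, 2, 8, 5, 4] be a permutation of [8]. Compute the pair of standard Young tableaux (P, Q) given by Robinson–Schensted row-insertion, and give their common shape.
P = [1, 2, 4] / [3, 5, 8] / [6, 7];  Q = [1, 3, 6] / [2, 4, 7] / [5, 8];  common shape = (3, 3, 2)

Row-insert the values π_1, π_2, … into P one at a time, bumping the leftmost entry strictly greater than the inserted value down to the next row. The recording tableau Q records, in position (i, j), the step at which that cell was added to P.
  Insert 6 (step 1): P = [6];  Q = [1]
  Insert 1 (step 2): P = [1] / [6];  Q = [1] / [2]
  Insert 7 (step 3): P = [1, 7] / [6];  Q = [1, 3] / [2]
  Insert 3 (step 4): P = [1, 3] / [6, 7];  Q = [1, 3] / [2, 4]
  Insert 2 (step 5): P = [1, 2] / [3, 7] / [6];  Q = [1, 3] / [2, 4] / [5]
  Insert 8 (step 6): P = [1, 2, 8] / [3, 7] / [6];  Q = [1, 3, 6] / [2, 4] / [5]
  Insert 5 (step 7): P = [1, 2, 5] / [3, 7, 8] / [6];  Q = [1, 3, 6] / [2, 4, 7] / [5]
  Insert 4 (step 8): P = [1, 2, 4] / [3, 5, 8] / [6, 7];  Q = [1, 3, 6] / [2, 4, 7] / [5, 8]
Final shape: (3, 3, 2).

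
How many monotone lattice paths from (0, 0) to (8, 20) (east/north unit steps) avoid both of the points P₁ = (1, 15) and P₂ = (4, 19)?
Number of paths = 3053958

Inclusion–exclusion. Total paths: C(28, 8) = 3108105. Through P₁: C(16, 1)·C(12, 7) = 12672. Through P₂: C(23, 4)·C(5, 4) = 44275. Since P₁ is strictly southwest of P₂, a monotone path through both must visit P₁ then P₂; paths through both = C(16, 1)·C(7, 3)·C(5, 4) = 2800. Avoid both = 3108105 − 12672 − 44275 + 2800 = 3053958.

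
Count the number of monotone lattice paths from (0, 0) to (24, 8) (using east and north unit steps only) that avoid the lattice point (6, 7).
Number of paths = 10485696

Total paths from (0, 0) to (24, 8): C(32, 24) = 10518300. Paths through (6, 7): (paths (0, 0) → (6, 7)) × (paths (6, 7) → (24, 8)) = C(13, 6) · C(19, 18) = 1716 · 19 = 32604. Avoidance count = 10518300 − 32604 = 10485696.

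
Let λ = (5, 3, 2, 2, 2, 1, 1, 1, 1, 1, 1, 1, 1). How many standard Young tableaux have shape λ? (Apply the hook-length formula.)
# SYT of shape (5, 3, 2, 2, 2, 1, 1, 1, 1, 1, 1, 1, 1) = 46216170

Hook-length formula: f^λ = n! / Π hook(c), product over all cells c of the Young diagram. For λ = (5, 3, 2, 2, 2, 1, 1, 1, 1, 1, 1, 1, 1), n = 22 boxes. Hook lengths by row (left-to-right, top-to-bottom): [17, 8, 4, 2, 1]; [14, 5, 1]; [12, 3]; [11, 2]; [10, 1]; [8]; [7]; [6]; [5]; [4]; [3]; [2]; [1]. Product of hooks = 24320507904000. So f^λ = 22! / 24320507904000 = 1124000727777607680000 / 24320507904000 = 46216170.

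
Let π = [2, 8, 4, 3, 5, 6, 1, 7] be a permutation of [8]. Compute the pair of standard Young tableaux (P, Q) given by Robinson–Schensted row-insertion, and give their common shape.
P = [1, 3, 5, 6, 7] / [2] / [4] / [8];  Q = [1, 2, 5, 6, 8] / [3] / [4] / [7];  common shape = (5, 1, 1, 1)

Row-insert the values π_1, π_2, … into P one at a time, bumping the leftmost entry strictly greater than the inserted value down to the next row. The recording tableau Q records, in position (i, j), the step at which that cell was added to P.
  Insert 2 (step 1): P = [2];  Q = [1]
  Insert 8 (step 2): P = [2, 8];  Q = [1, 2]
  Insert 4 (step 3): P = [2, 4] / [8];  Q = [1, 2] / [3]
  Insert 3 (step 4): P = [2, 3] / [4] / [8];  Q = [1, 2] / [3] / [4]
  Insert 5 (step 5): P = [2, 3, 5] / [4] / [8];  Q = [1, 2, 5] / [3] / [4]
  Insert 6 (step 6): P = [2, 3, 5, 6] / [4] / [8];  Q = [1, 2, 5, 6] / [3] / [4]
  Insert 1 (step 7): P = [1, 3, 5, 6] / [2] / [4] / [8];  Q = [1, 2, 5, 6] / [3] / [4] / [7]
  Insert 7 (step 8): P = [1, 3, 5, 6, 7] / [2] / [4] / [8];  Q = [1, 2, 5, 6, 8] / [3] / [4] / [7]
Final shape: (5, 1, 1, 1).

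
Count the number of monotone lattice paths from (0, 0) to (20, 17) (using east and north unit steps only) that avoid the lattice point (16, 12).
Number of paths = 12072227580

Total paths from (0, 0) to (20, 17): C(37, 20) = 15905368710. Paths through (16, 12): (paths (0, 0) → (16, 12)) × (paths (16, 12) → (20, 17)) = C(28, 16) · C(9, 4) = 30421755 · 126 = 3833141130. Avoidance count = 15905368710 − 3833141130 = 12072227580.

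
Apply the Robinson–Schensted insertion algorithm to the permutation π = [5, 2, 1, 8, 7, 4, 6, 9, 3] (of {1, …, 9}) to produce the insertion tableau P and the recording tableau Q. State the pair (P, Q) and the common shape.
P = [1, 3, 6, 9] / [2, 4] / [5, 7] / [8];  Q = [1, 4, 7, 8] / [2, 5] / [3, 6] / [9];  common shape = (4, 2, 2, 1)

Row-insert the values π_1, π_2, … into P one at a time, bumping the leftmost entry strictly greater than the inserted value down to the next row. The recording tableau Q records, in position (i, j), the step at which that cell was added to P.
  Insert 5 (step 1): P = [5];  Q = [1]
  Insert 2 (step 2): P = [2] / [5];  Q = [1] / [2]
  Insert 1 (step 3): P = [1] / [2] / [5];  Q = [1] / [2] / [3]
  Insert 8 (step 4): P = [1, 8] / [2] / [5];  Q = [1, 4] / [2] / [3]
  Insert 7 (step 5): P = [1, 7] / [2, 8] / [5];  Q = [1, 4] / [2, 5] / [3]
  Insert 4 (step 6): P = [1, 4] / [2, 7] / [5, 8];  Q = [1, 4] / [2, 5] / [3, 6]
  Insert 6 (step 7): P = [1, 4, 6] / [2, 7] / [5, 8];  Q = [1, 4, 7] / [2, 5] / [3, 6]
  Insert 9 (step 8): P = [1, 4, 6, 9] / [2, 7] / [5, 8];  Q = [1, 4, 7, 8] / [2, 5] / [3, 6]
  Insert 3 (step 9): P = [1, 3, 6, 9] / [2, 4] / [5, 7] / [8];  Q = [1, 4, 7, 8] / [2, 5] / [3, 6] / [9]
Final shape: (4, 2, 2, 1).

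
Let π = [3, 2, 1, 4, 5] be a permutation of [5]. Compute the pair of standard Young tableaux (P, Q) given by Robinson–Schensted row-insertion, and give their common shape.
P = [1, 4, 5] / [2] / [3];  Q = [1, 4, 5] / [2] / [3];  common shape = (3, 1, 1)

Row-insert the values π_1, π_2, … into P one at a time, bumping the leftmost entry strictly greater than the inserted value down to the next row. The recording tableau Q records, in position (i, j), the step at which that cell was added to P.
  Insert 3 (step 1): P = [3];  Q = [1]
  Insert 2 (step 2): P = [2] / [3];  Q = [1] / [2]
  Insert 1 (step 3): P = [1] / [2] / [3];  Q = [1] / [2] / [3]
  Insert 4 (step 4): P = [1, 4] / [2] / [3];  Q = [1, 4] / [2] / [3]
  Insert 5 (step 5): P = [1, 4, 5] / [2] / [3];  Q = [1, 4, 5] / [2] / [3]
Final shape: (3, 1, 1).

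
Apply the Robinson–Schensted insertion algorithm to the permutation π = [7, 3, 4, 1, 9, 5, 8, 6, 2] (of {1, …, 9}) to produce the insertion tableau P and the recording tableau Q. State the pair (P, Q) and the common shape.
P = [1, 2, 5, 6] / [3, 4] / [7, 8] / [9];  Q = [1, 3, 5, 7] / [2, 6] / [4, 8] / [9];  common shape = (4, 2, 2, 1)

Row-insert the values π_1, π_2, … into P one at a time, bumping the leftmost entry strictly greater than the inserted value down to the next row. The recording tableau Q records, in position (i, j), the step at which that cell was added to P.
  Insert 7 (step 1): P = [7];  Q = [1]
  Insert 3 (step 2): P = [3] / [7];  Q = [1] / [2]
  Insert 4 (step 3): P = [3, 4] / [7];  Q = [1, 3] / [2]
  Insert 1 (step 4): P = [1, 4] / [3] / [7];  Q = [1, 3] / [2] / [4]
  Insert 9 (step 5): P = [1, 4, 9] / [3] / [7];  Q = [1, 3, 5] / [2] / [4]
  Insert 5 (step 6): P = [1, 4, 5] / [3, 9] / [7];  Q = [1, 3, 5] / [2, 6] / [4]
  Insert 8 (step 7): P = [1, 4, 5, 8] / [3, 9] / [7];  Q = [1, 3, 5, 7] / [2, 6] / [4]
  Insert 6 (step 8): P = [1, 4, 5, 6] / [3, 8] / [7, 9];  Q = [1, 3, 5, 7] / [2, 6] / [4, 8]
  Insert 2 (step 9): P = [1, 2, 5, 6] / [3, 4] / [7, 8] / [9];  Q = [1, 3, 5, 7] / [2, 6] / [4, 8] / [9]
Final shape: (4, 2, 2, 1).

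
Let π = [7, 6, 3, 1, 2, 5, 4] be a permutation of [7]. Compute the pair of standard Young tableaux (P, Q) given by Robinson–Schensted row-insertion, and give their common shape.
P = [1, 2, 4] / [3, 5] / [6] / [7];  Q = [1, 5, 6] / [2, 7] / [3] / [4];  common shape = (3, 2, 1, 1)

Row-insert the values π_1, π_2, … into P one at a time, bumping the leftmost entry strictly greater than the inserted value down to the next row. The recording tableau Q records, in position (i, j), the step at which that cell was added to P.
  Insert 7 (step 1): P = [7];  Q = [1]
  Insert 6 (step 2): P = [6] / [7];  Q = [1] / [2]
  Insert 3 (step 3): P = [3] / [6] / [7];  Q = [1] / [2] / [3]
  Insert 1 (step 4): P = [1] / [3] / [6] / [7];  Q = [1] / [2] / [3] / [4]
  Insert 2 (step 5): P = [1, 2] / [3] / [6] / [7];  Q = [1, 5] / [2] / [3] / [4]
  Insert 5 (step 6): P = [1, 2, 5] / [3] / [6] / [7];  Q = [1, 5, 6] / [2] / [3] / [4]
  Insert 4 (step 7): P = [1, 2, 4] / [3, 5] / [6] / [7];  Q = [1, 5, 6] / [2, 7] / [3] / [4]
Final shape: (3, 2, 1, 1).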